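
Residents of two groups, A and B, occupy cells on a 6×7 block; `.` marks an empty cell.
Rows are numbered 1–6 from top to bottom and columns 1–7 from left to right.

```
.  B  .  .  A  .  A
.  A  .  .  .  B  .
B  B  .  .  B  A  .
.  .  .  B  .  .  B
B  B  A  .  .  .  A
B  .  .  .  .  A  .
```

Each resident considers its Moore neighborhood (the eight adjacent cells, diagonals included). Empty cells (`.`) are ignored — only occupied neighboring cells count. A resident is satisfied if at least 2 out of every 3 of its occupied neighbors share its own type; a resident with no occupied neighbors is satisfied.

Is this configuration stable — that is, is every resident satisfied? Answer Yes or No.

(1,2)B 0/1 ✗
(1,5)A 0/1 ✗
(1,7)A 0/1 ✗
(2,2)A 0/3 ✗
(2,6)B 1/4 ✗
(3,1)B 1/2 ✗
(3,2)B 1/2 ✗
(3,5)B 2/3 ✓
(3,6)A 0/3 ✗
(4,4)B 1/2 ✗
(4,7)B 0/2 ✗
(5,1)B 2/2 ✓
(5,2)B 2/3 ✓
(5,3)A 0/2 ✗
(5,7)A 1/2 ✗
(6,1)B 2/2 ✓
(6,6)A 1/1 ✓
For instance (1,2) has only 0/1 same-type neighbors, below 2/3.

No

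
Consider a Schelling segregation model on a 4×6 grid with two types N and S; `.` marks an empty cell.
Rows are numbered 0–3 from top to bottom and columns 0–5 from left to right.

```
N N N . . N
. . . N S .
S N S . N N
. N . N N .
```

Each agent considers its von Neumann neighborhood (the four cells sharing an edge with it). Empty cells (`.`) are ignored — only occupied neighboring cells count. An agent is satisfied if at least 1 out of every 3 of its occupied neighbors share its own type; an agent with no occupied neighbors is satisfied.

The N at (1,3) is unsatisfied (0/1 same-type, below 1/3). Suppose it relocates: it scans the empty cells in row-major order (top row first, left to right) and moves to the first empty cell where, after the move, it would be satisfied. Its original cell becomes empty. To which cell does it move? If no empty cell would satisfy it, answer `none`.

(0,3)

Vacating (1,3). Empty cells in order:
  (0,3): 1/1 same-type → satisfied — stop here.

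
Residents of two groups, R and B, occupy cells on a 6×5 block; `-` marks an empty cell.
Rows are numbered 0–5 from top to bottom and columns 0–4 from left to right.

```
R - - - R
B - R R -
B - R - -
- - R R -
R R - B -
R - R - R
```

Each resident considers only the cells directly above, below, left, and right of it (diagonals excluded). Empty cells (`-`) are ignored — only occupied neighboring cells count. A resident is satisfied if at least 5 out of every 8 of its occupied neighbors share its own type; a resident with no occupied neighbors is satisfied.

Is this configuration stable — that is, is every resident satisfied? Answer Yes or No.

No

Row 0: (0,0)R 0/1 ✗ · (0,4)R 0/0 ✓
Row 1: (1,0)B 1/2 ✗ · (1,2)R 2/2 ✓ · (1,3)R 1/1 ✓
Row 2: (2,0)B 1/1 ✓ · (2,2)R 2/2 ✓
Row 3: (3,2)R 2/2 ✓ · (3,3)R 1/2 ✗
Row 4: (4,0)R 2/2 ✓ · (4,1)R 1/1 ✓ · (4,3)B 0/1 ✗
Row 5: (5,0)R 1/1 ✓ · (5,2)R 0/0 ✓ · (5,4)R 0/0 ✓
For instance (0,0) has only 0/1 same-type neighbors, below 5/8.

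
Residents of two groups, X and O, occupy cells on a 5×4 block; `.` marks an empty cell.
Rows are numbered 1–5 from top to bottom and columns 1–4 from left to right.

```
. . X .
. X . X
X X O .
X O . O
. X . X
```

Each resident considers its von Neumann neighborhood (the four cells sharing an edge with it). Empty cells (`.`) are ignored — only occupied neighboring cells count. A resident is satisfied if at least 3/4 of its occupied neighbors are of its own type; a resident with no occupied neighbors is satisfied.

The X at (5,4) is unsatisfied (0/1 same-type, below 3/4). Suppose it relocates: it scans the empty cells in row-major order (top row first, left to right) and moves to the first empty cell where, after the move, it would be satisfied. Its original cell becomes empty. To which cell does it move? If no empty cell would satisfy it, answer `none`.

(1,1)

Vacating (5,4). Empty cells in order:
  (1,1): 0/0 same-type → satisfied — stop here.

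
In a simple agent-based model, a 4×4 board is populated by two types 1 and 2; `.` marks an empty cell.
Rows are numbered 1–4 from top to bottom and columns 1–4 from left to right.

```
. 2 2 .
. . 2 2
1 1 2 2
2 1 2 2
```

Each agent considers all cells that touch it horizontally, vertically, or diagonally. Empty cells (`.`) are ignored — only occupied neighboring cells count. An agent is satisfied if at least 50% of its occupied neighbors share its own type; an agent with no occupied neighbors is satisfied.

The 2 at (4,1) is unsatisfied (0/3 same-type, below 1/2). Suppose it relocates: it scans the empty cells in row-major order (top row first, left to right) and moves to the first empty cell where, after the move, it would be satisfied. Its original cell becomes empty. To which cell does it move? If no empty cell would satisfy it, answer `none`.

(1,1)

Vacating (4,1). Empty cells in order:
  (1,1): 1/1 same-type → satisfied — stop here.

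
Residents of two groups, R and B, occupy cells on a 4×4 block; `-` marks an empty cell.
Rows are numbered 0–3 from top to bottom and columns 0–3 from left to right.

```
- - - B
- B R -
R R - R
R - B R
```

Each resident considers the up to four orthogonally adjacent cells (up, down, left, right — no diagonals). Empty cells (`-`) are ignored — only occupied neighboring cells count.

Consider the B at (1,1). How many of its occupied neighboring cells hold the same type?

0

Occupied neighbors of (1,1): (2,1)=R, (1,2)=R.
Same type (B): 0 of 2.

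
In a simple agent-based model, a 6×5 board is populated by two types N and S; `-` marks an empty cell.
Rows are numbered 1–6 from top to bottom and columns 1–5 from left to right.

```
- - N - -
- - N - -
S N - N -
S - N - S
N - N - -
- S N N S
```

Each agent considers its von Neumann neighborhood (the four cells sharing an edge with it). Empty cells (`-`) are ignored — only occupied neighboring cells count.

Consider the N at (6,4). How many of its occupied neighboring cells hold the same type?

Occupied neighbors of (6,4): (6,3)=N, (6,5)=S.
Same type (N): 1 of 2.

1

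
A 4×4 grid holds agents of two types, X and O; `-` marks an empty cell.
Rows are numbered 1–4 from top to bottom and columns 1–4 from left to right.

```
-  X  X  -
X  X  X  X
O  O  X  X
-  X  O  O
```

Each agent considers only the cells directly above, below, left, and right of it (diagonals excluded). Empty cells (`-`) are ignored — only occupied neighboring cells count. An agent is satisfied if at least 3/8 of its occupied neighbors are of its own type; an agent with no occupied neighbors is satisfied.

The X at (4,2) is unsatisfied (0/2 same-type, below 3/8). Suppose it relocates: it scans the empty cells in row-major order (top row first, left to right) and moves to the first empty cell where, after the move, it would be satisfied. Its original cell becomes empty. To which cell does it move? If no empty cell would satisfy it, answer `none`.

Vacating (4,2). Empty cells in order:
  (1,1): 2/2 same-type → satisfied — stop here.

(1,1)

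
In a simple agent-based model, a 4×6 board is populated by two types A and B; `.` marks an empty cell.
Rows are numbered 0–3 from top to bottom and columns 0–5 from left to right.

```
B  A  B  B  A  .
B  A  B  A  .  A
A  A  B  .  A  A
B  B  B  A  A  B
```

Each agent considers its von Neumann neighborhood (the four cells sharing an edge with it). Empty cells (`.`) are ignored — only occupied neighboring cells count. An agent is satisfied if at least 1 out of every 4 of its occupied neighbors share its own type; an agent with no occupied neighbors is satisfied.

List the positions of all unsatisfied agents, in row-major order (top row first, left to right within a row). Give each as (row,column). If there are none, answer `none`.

(0,0)B 1/2 ✓
(0,1)A 1/3 ✓
(0,2)B 2/3 ✓
(0,3)B 1/3 ✓
(0,4)A 0/1 ✗
(1,0)B 1/3 ✓
(1,1)A 2/4 ✓
(1,2)B 2/4 ✓
(1,3)A 0/2 ✗
(1,5)A 1/1 ✓
(2,0)A 1/3 ✓
(2,1)A 2/4 ✓
(2,2)B 2/3 ✓
(2,4)A 2/2 ✓
(2,5)A 2/3 ✓
(3,0)B 1/2 ✓
(3,1)B 2/3 ✓
(3,2)B 2/3 ✓
(3,3)A 1/2 ✓
(3,4)A 2/3 ✓
(3,5)B 0/2 ✗

(0,4), (1,3), (3,5)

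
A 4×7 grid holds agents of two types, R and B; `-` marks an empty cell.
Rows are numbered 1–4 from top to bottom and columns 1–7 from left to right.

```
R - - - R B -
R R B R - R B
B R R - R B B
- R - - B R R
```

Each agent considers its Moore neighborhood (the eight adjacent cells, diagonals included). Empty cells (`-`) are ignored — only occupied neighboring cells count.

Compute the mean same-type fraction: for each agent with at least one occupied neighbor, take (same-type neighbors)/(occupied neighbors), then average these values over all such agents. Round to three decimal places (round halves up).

0.520

Row 1: (1,1)R 2/2 · (1,5)R 2/3 · (1,6)B 1/3
Row 2: (2,1)R 3/4 · (2,2)R 4/6 · (2,3)B 0/4 · (2,4)R 3/4 · (2,6)R 2/6 · (2,7)B 3/4
Row 3: (3,1)B 0/4 · (3,2)R 4/6 · (3,3)R 4/5 · (3,5)R 3/5 · (3,6)B 3/7 · (3,7)B 2/5
Row 4: (4,2)R 2/3 · (4,5)B 1/3 · (4,6)R 2/5 · (4,7)R 1/3
Sum over 19 agents: 2/2 + 2/3 + 1/3 + 3/4 + 4/6 + 0/4 + 3/4 + 2/6 + 3/4 + 0/4 + 4/6 + 4/5 + 3/5 + 3/7 + 2/5 + 2/3 + 1/3 + 2/5 + 1/3 = 1383/140; mean = 1383/140 ÷ 19 = 1383/2660 = 0.519924… → 0.520.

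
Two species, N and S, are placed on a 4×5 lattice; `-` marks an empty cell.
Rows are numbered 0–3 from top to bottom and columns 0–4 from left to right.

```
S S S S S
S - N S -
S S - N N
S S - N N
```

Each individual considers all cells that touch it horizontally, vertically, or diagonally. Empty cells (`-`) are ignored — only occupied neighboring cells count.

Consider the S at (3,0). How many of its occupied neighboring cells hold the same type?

3

Occupied neighbors of (3,0): (2,0)=S, (2,1)=S, (3,1)=S.
Same type (S): 3 of 3.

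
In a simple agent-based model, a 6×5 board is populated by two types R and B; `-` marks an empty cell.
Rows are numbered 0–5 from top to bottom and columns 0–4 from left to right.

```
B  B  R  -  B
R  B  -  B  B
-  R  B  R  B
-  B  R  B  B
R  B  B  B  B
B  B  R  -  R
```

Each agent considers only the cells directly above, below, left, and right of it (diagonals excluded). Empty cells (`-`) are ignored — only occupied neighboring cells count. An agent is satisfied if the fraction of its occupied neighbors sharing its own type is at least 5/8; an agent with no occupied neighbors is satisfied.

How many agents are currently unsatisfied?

Row 0: (0,0)B 1/2 ✗ · (0,1)B 2/3 ✓ · (0,2)R 0/1 ✗ · (0,4)B 1/1 ✓
Row 1: (1,0)R 0/2 ✗ · (1,1)B 1/3 ✗ · (1,3)B 1/2 ✗ · (1,4)B 3/3 ✓
Row 2: (2,1)R 0/3 ✗ · (2,2)B 0/3 ✗ · (2,3)R 0/4 ✗ · (2,4)B 2/3 ✓
Row 3: (3,1)B 1/3 ✗ · (3,2)R 0/4 ✗ · (3,3)B 2/4 ✗ · (3,4)B 3/3 ✓
Row 4: (4,0)R 0/2 ✗ · (4,1)B 3/4 ✓ · (4,2)B 2/4 ✗ · (4,3)B 3/3 ✓ · (4,4)B 2/3 ✓
Row 5: (5,0)B 1/2 ✗ · (5,1)B 2/3 ✓ · (5,2)R 0/2 ✗ · (5,4)R 0/1 ✗
Unsatisfied: (0,0), (0,2), (1,0), (1,1), (1,3), (2,1), (2,2), (2,3), (3,1), (3,2), (3,3), (4,0), (4,2), (5,0), (5,2), (5,4) — 16 in total.

16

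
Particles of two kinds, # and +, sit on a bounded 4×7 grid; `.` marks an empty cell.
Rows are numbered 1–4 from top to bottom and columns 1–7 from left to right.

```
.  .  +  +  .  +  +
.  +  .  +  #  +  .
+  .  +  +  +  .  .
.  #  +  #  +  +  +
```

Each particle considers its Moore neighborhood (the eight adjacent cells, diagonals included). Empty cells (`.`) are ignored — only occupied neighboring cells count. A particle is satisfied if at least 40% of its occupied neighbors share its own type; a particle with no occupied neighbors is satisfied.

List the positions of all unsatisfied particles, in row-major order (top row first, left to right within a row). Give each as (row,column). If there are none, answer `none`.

Row 1: (1,3)+ 3/3 satisfied · (1,4)+ 2/3 satisfied · (1,6)+ 2/3 satisfied · (1,7)+ 2/2 satisfied
Row 2: (2,2)+ 3/3 satisfied · (2,4)+ 5/6 satisfied · (2,5)# 0/6 not · (2,6)+ 3/4 satisfied
Row 3: (3,1)+ 1/2 satisfied · (3,3)+ 4/6 satisfied · (3,4)+ 5/7 satisfied · (3,5)+ 5/7 satisfied
Row 4: (4,2)# 0/3 not · (4,3)+ 2/4 satisfied · (4,4)# 0/5 not · (4,5)+ 3/4 satisfied · (4,6)+ 3/3 satisfied · (4,7)+ 1/1 satisfied

(2,5), (4,2), (4,4)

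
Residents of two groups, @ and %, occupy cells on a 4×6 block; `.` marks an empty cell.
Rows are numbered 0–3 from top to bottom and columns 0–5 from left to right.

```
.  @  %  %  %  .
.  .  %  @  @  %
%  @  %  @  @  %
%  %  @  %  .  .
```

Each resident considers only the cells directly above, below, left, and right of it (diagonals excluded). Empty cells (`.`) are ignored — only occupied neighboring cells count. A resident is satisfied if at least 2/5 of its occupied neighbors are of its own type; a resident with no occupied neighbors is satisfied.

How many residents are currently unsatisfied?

Row 0: (0,1)@ 0/1 ✗ · (0,2)% 2/3 ✓ · (0,3)% 2/3 ✓ · (0,4)% 1/2 ✓
Row 1: (1,2)% 2/3 ✓ · (1,3)@ 2/4 ✓ · (1,4)@ 2/4 ✓ · (1,5)% 1/2 ✓
Row 2: (2,0)% 1/2 ✓ · (2,1)@ 0/3 ✗ · (2,2)% 1/4 ✗ · (2,3)@ 2/4 ✓ · (2,4)@ 2/3 ✓ · (2,5)% 1/2 ✓
Row 3: (3,0)% 2/2 ✓ · (3,1)% 1/3 ✗ · (3,2)@ 0/3 ✗ · (3,3)% 0/2 ✗
Unsatisfied: (0,1), (2,1), (2,2), (3,1), (3,2), (3,3) — 6 in total.

6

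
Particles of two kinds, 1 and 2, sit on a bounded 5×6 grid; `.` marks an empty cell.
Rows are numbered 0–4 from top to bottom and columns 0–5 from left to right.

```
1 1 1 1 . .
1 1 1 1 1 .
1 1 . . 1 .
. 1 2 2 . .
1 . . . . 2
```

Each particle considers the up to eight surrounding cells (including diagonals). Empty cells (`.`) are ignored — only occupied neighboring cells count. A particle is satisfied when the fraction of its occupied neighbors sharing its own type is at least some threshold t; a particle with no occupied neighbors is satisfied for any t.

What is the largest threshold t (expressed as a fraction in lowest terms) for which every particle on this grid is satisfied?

Row 0: (0,0)1 3/3 · (0,1)1 5/5 · (0,2)1 5/5 · (0,3)1 4/4
Row 1: (1,0)1 5/5 · (1,1)1 7/7 · (1,2)1 6/6 · (1,3)1 5/5 · (1,4)1 3/3
Row 2: (2,0)1 4/4 · (2,1)1 5/6 · (2,4)1 2/3
Row 3: (3,1)1 3/4 · (3,2)2 1/3 · (3,3)2 1/2
Row 4: (4,0)1 1/1 · (4,5)2 — no occupied neighbors
The smallest same-type fraction is 1/3 at (3,2), which reduces to 1/3. Any threshold above that leaves this particle unsatisfied.

1/3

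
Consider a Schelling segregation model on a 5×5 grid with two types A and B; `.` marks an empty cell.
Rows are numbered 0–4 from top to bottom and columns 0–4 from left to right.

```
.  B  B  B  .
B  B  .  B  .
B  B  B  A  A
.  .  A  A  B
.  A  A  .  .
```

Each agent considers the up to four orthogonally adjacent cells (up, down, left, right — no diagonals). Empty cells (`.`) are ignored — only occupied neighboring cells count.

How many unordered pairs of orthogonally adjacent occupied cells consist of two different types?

5

Scan each occupied cell's neighbors to the right and below so each pair is counted once.
From row 0: 0 unlike of 4 pairs (running 0/4).
From row 1: 1 unlike of 4 pairs (running 1/8).
From row 2: 3 unlike of 7 pairs (running 4/15).
From row 3: 1 unlike of 3 pairs (running 5/18).
From row 4: 0 unlike of 1 pairs (running 5/19).
Total adjacent occupied pairs: 19; unlike-type pairs: 5.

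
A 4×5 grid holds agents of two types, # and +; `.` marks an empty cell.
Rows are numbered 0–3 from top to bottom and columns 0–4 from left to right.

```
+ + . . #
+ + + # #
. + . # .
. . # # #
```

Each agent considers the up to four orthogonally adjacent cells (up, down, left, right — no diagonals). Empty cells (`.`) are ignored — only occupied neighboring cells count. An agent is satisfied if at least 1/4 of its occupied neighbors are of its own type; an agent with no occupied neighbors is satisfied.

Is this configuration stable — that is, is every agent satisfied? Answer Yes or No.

Yes

Row 0: (0,0)+ 2/2 satisfied · (0,1)+ 2/2 satisfied · (0,4)# 1/1 satisfied
Row 1: (1,0)+ 2/2 satisfied · (1,1)+ 4/4 satisfied · (1,2)+ 1/2 satisfied · (1,3)# 2/3 satisfied · (1,4)# 2/2 satisfied
Row 2: (2,1)+ 1/1 satisfied · (2,3)# 2/2 satisfied
Row 3: (3,2)# 1/1 satisfied · (3,3)# 3/3 satisfied · (3,4)# 1/1 satisfied
All meet the threshold, so the configuration is stable.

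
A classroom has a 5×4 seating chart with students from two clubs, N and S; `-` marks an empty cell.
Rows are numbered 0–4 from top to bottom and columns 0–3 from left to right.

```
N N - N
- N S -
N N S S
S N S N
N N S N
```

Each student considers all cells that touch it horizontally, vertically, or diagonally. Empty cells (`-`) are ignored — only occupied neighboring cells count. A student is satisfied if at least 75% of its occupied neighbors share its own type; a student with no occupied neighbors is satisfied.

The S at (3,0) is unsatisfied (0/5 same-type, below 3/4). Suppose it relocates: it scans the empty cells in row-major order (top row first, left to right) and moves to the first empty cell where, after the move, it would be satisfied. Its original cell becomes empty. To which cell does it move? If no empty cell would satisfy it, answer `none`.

Vacating (3,0). Empty cells in order:
  (0,2): 1/4 same-type → still unsatisfied.
  (1,0): 0/5 same-type → still unsatisfied.
  (1,3): 3/4 same-type → satisfied — stop here.

(1,3)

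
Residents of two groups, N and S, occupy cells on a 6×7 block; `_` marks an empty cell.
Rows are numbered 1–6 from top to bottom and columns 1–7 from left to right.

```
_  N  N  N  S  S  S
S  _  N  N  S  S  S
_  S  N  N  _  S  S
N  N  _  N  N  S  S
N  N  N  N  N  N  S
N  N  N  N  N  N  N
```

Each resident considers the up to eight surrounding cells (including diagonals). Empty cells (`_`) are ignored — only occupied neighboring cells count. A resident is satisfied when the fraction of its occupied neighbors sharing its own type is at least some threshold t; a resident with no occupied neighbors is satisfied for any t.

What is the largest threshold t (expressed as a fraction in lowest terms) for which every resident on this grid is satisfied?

1/5

Row 1: (1,2)N 2/3 · (1,3)N 4/4 · (1,4)N 3/5 · (1,5)S 3/5 · (1,6)S 5/5 · (1,7)S 3/3
Row 2: (2,1)S 1/2 · (2,3)N 6/7 · (2,4)N 5/7 · (2,5)S 4/7 · (2,6)S 7/7 · (2,7)S 5/5
Row 3: (3,2)S 1/5 · (3,3)N 5/6 · (3,4)N 5/6 · (3,6)S 6/7 · (3,7)S 5/5
Row 4: (4,1)N 3/4 · (4,2)N 5/6 · (4,4)N 6/6 · (4,5)N 5/7 · (4,6)S 4/7 · (4,7)S 4/5
Row 5: (5,1)N 5/5 · (5,2)N 7/7 · (5,3)N 7/7 · (5,4)N 7/7 · (5,5)N 7/8 · (5,6)N 5/8 · (5,7)S 2/5
Row 6: (6,1)N 3/3 · (6,2)N 5/5 · (6,3)N 5/5 · (6,4)N 5/5 · (6,5)N 5/5 · (6,6)N 4/5 · (6,7)N 2/3
The smallest same-type fraction is 1/5 at (3,2), which reduces to 1/5. Any threshold above that leaves this resident unsatisfied.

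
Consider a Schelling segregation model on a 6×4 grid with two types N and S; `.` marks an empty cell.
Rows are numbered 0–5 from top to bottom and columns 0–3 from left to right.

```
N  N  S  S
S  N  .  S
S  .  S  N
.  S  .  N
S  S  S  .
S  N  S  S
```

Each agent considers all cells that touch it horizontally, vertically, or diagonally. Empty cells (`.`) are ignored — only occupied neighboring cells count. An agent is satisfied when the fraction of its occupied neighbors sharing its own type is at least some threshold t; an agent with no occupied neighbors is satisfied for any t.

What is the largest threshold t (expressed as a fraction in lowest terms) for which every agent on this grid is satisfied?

0/1

Row 0: (0,0)N 2/3 · (0,1)N 2/4 · (0,2)S 2/4 · (0,3)S 2/2
Row 1: (1,0)S 1/4 · (1,1)N 2/6 · (1,3)S 3/4
Row 2: (2,0)S 2/3 · (2,2)S 2/5 · (2,3)N 1/3
Row 3: (3,1)S 5/5 · (3,3)N 1/3
Row 4: (4,0)S 3/4 · (4,1)S 5/6 · (4,2)S 4/6
Row 5: (5,0)S 2/3 · (5,1)N 0/5 · (5,2)S 3/4 · (5,3)S 2/2
The smallest same-type fraction is 0/5 at (5,1), which reduces to 0/1. Any threshold above that leaves this agent unsatisfied.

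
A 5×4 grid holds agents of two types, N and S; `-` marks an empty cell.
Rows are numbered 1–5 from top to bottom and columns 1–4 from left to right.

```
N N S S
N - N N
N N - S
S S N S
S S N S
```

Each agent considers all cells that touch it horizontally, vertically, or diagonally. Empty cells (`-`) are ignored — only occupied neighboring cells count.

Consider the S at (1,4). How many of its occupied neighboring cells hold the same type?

1

Occupied neighbors of (1,4): (1,3)=S, (2,3)=N, (2,4)=N.
Same type (S): 1 of 3.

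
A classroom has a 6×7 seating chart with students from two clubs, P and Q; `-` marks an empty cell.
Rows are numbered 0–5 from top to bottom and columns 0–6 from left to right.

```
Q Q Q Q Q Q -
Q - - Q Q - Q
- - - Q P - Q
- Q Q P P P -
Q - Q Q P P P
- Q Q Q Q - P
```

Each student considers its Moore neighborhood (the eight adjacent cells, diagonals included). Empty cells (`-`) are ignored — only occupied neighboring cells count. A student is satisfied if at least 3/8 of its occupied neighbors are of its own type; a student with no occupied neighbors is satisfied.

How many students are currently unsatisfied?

0

(0,0)Q 2/2 ok
(0,1)Q 3/3 ok
(0,2)Q 3/3 ok
(0,3)Q 4/4 ok
(0,4)Q 4/4 ok
(0,5)Q 3/3 ok
(1,0)Q 2/2 ok
(1,3)Q 5/6 ok
(1,4)Q 5/6 ok
(1,6)Q 2/2 ok
(2,3)Q 3/6 ok
(2,4)P 3/6 ok
(2,6)Q 1/2 ok
(3,1)Q 3/3 ok
(3,2)Q 4/5 ok
(3,3)P 3/7 ok
(3,4)P 5/7 ok
(3,5)P 5/6 ok
(4,0)Q 2/2 ok
(4,2)Q 6/7 ok
(4,3)Q 5/8 ok
(4,4)P 4/7 ok
(4,5)P 5/6 ok
(4,6)P 3/3 ok
(5,1)Q 3/3 ok
(5,2)Q 4/4 ok
(5,3)Q 4/5 ok
(5,4)Q 2/4 ok
(5,6)P 2/2 ok
Every one meets the threshold.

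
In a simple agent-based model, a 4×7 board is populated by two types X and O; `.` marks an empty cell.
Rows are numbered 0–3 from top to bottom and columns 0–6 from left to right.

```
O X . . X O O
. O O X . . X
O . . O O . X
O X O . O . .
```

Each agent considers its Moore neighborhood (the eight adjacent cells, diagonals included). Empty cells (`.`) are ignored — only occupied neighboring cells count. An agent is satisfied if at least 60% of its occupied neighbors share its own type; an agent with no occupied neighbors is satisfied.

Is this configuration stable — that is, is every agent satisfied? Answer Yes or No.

Row 0: (0,0)O 1/2 unhappy · (0,1)X 0/3 unhappy · (0,4)X 1/2 unhappy · (0,5)O 1/3 unhappy · (0,6)O 1/2 unhappy
Row 1: (1,1)O 3/4 ok · (1,2)O 2/4 unhappy · (1,3)X 1/4 unhappy · (1,6)X 1/3 unhappy
Row 2: (2,0)O 2/3 ok · (2,3)O 4/5 ok · (2,4)O 2/3 ok · (2,6)X 1/1 ok
Row 3: (3,0)O 1/2 unhappy · (3,1)X 0/3 unhappy · (3,2)O 1/2 unhappy · (3,4)O 2/2 ok
For instance (0,0) has only 1/2 same-type neighbors, below 3/5.

No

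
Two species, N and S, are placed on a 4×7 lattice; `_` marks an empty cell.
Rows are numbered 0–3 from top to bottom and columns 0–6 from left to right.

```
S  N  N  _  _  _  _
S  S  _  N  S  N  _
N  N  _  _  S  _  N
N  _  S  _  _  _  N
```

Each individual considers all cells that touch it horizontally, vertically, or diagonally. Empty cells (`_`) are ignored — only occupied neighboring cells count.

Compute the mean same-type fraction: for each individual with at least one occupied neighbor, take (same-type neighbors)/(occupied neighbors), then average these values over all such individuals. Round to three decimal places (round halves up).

Row 0: (0,0)S 2/3 · (0,1)N 1/4 · (0,2)N 2/3
Row 1: (1,0)S 2/5 · (1,1)S 2/6 · (1,3)N 1/3 · (1,4)S 1/3 · (1,5)N 1/3
Row 2: (2,0)N 2/4 · (2,1)N 2/5 · (2,4)S 1/3 · (2,6)N 2/2
Row 3: (3,0)N 2/2 · (3,2)S 0/1 · (3,6)N 1/1
Sum over 15 individuals: 2/3 + 1/4 + 2/3 + 2/5 + 2/6 + 1/3 + 1/3 + 1/3 + 2/4 + 2/5 + 1/3 + 2/2 + 2/2 + 0/1 + 1/1 = 151/20; mean = 151/20 ÷ 15 = 151/300 = 0.503333… → 0.503.

0.503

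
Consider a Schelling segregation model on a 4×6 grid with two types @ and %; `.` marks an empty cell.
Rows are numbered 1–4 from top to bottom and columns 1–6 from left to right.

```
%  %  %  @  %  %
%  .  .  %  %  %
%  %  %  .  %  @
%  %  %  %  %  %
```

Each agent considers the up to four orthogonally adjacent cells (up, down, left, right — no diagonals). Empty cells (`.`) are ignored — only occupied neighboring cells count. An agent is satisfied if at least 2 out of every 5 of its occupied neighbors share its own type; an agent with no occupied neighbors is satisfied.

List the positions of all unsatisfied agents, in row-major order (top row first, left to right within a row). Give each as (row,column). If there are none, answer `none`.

(1,4), (3,6)

Row 1: (1,1)% 2/2 ok · (1,2)% 2/2 ok · (1,3)% 1/2 ok · (1,4)@ 0/3 unhappy · (1,5)% 2/3 ok · (1,6)% 2/2 ok
Row 2: (2,1)% 2/2 ok · (2,4)% 1/2 ok · (2,5)% 4/4 ok · (2,6)% 2/3 ok
Row 3: (3,1)% 3/3 ok · (3,2)% 3/3 ok · (3,3)% 2/2 ok · (3,5)% 2/3 ok · (3,6)@ 0/3 unhappy
Row 4: (4,1)% 2/2 ok · (4,2)% 3/3 ok · (4,3)% 3/3 ok · (4,4)% 2/2 ok · (4,5)% 3/3 ok · (4,6)% 1/2 ok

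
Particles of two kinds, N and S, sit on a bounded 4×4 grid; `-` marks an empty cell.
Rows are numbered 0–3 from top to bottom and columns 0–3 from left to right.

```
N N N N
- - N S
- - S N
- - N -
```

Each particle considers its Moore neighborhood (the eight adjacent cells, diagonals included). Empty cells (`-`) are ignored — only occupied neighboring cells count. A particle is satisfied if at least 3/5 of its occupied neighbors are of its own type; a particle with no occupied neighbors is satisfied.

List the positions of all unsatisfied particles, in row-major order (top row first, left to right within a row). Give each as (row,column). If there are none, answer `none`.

(1,3), (2,2), (2,3), (3,2)

(0,0)N 1/1 ✓
(0,1)N 3/3 ✓
(0,2)N 3/4 ✓
(0,3)N 2/3 ✓
(1,2)N 4/6 ✓
(1,3)S 1/5 ✗
(2,2)S 1/4 ✗
(2,3)N 2/4 ✗
(3,2)N 1/2 ✗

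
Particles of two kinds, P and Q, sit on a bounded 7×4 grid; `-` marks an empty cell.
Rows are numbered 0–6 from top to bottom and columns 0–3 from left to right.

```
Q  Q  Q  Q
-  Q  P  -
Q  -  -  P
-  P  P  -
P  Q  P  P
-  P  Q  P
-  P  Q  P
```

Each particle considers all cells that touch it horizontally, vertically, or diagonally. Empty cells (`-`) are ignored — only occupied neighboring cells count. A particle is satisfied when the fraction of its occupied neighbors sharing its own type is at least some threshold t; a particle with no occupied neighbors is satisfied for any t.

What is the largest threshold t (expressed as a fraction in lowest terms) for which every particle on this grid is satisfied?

1/6

Row 0: (0,0)Q 2/2 · (0,1)Q 3/4 · (0,2)Q 3/4 · (0,3)Q 1/2
Row 1: (1,1)Q 4/5 · (1,2)P 1/5
Row 2: (2,0)Q 1/2 · (2,3)P 2/2
Row 3: (3,1)P 3/5 · (3,2)P 4/5
Row 4: (4,0)P 2/3 · (4,1)Q 1/6 · (4,2)P 5/7 · (4,3)P 3/4
Row 5: (5,1)P 3/6 · (5,2)Q 2/8 · (5,3)P 3/5
Row 6: (6,1)P 1/3 · (6,2)Q 1/5 · (6,3)P 1/3
The smallest same-type fraction is 1/6 at (4,1), which reduces to 1/6. Any threshold above that leaves this particle unsatisfied.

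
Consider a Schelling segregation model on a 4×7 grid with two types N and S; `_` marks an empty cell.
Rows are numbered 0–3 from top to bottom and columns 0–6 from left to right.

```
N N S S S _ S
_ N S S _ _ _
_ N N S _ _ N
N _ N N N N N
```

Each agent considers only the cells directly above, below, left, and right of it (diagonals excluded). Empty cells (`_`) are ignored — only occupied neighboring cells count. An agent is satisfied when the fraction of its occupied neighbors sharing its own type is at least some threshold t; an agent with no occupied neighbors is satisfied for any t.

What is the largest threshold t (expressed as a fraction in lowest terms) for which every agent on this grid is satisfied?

(0,0)N 1/1
(0,1)N 2/3
(0,2)S 2/3
(0,3)S 3/3
(0,4)S 1/1
(0,6)S — no occupied neighbors
(1,1)N 2/3
(1,2)S 2/4
(1,3)S 3/3
(2,1)N 2/2
(2,2)N 2/4
(2,3)S 1/3
(2,6)N 1/1
(3,0)N — no occupied neighbors
(3,2)N 2/2
(3,3)N 2/3
(3,4)N 2/2
(3,5)N 2/2
(3,6)N 2/2
The smallest same-type fraction is 1/3 at (2,3), which reduces to 1/3. Any threshold above that leaves this agent unsatisfied.

1/3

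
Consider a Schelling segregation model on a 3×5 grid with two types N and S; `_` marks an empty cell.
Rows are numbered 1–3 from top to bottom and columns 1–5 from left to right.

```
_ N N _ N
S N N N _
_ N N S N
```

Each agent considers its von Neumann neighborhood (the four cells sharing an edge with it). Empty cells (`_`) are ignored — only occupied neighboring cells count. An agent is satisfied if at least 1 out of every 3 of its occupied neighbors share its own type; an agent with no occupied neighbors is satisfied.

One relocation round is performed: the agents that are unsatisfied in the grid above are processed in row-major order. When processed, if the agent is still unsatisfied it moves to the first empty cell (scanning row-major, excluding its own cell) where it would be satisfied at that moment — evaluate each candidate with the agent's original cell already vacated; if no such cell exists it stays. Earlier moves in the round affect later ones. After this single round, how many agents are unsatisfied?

0

Initially unsatisfied (in order): (2,1), (3,4), (3,5).
  (2,1): no empty cell satisfies it; stays.
  (3,4) → (1,1).
  (3,5): now satisfied by earlier moves; stays.
Resulting grid:
S N N _ N
S N N N _
_ N N _ N
All satisfied now.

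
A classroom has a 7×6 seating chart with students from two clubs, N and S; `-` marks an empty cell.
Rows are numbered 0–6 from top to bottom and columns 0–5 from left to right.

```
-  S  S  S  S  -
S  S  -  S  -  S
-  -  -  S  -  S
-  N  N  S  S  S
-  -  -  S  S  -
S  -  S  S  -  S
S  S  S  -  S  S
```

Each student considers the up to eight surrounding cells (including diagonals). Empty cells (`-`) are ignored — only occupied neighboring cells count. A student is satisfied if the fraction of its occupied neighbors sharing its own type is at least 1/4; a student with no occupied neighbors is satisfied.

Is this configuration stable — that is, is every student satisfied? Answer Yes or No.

Row 0: (0,1)S 3/3 ok · (0,2)S 4/4 ok · (0,3)S 3/3 ok · (0,4)S 3/3 ok
Row 1: (1,0)S 2/2 ok · (1,1)S 3/3 ok · (1,3)S 4/4 ok · (1,5)S 2/2 ok
Row 2: (2,3)S 3/4 ok · (2,5)S 3/3 ok
Row 3: (3,1)N 1/1 ok · (3,2)N 1/4 ok · (3,3)S 4/5 ok · (3,4)S 6/6 ok · (3,5)S 3/3 ok
Row 4: (4,3)S 5/6 ok · (4,4)S 6/6 ok
Row 5: (5,0)S 2/2 ok · (5,2)S 4/4 ok · (5,3)S 5/5 ok · (5,5)S 3/3 ok
Row 6: (6,0)S 2/2 ok · (6,1)S 4/4 ok · (6,2)S 3/3 ok · (6,4)S 3/3 ok · (6,5)S 2/2 ok
All meet the threshold, so the configuration is stable.

Yes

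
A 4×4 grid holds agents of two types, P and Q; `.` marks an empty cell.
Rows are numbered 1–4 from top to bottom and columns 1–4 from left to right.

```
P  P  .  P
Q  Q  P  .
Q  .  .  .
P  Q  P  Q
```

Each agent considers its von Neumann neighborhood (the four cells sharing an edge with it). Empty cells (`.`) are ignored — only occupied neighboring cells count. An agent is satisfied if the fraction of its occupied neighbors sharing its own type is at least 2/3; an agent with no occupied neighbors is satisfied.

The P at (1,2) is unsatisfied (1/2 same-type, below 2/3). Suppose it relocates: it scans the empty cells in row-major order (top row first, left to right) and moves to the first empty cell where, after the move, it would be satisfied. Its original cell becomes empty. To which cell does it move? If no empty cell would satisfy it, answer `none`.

(1,3)

Vacating (1,2). Empty cells in order:
  (1,3): 2/2 same-type → satisfied — stop here.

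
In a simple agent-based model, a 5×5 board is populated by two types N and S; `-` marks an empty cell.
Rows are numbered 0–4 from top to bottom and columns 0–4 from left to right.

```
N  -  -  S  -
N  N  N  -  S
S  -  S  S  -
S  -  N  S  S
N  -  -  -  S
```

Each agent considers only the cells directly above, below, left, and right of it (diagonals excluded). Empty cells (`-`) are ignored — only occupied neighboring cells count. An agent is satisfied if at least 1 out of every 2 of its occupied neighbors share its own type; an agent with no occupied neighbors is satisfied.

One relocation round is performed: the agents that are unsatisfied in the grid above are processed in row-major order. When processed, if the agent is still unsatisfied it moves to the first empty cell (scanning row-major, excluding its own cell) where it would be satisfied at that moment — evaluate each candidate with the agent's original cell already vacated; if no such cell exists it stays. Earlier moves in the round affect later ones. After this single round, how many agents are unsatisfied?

2

Initially unsatisfied (in order): (2,2), (3,2), (4,0).
  (2,2) → (0,2).
  (3,2) → (0,1).
  (4,0) → (2,1).
Resulting grid:
N N S S -
N N N - S
S N - S -
S - - S S
- - - - S
Unsatisfied now: (0,2), (2,0).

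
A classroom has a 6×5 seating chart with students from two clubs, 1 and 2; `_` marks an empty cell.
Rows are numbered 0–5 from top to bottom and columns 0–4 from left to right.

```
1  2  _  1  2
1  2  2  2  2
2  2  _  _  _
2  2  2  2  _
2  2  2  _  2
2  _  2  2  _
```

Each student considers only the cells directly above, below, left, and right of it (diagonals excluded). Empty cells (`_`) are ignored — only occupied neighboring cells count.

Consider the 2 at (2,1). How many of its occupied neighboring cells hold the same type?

3

Occupied neighbors of (2,1): (1,1)=2, (3,1)=2, (2,0)=2.
Same type (2): 3 of 3.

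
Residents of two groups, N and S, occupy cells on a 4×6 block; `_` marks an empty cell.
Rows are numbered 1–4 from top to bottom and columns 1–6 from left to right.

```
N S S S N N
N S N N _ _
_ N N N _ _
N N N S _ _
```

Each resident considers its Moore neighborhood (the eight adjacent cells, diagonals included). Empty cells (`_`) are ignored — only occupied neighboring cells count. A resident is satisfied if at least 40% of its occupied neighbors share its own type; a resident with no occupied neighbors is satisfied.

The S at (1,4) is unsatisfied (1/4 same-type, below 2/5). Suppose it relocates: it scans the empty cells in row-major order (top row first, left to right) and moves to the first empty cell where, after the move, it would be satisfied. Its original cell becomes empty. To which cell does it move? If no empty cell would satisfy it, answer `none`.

Vacating (1,4). Empty cells in order:
  (2,5): 0/4 same-type → still unsatisfied.
  (2,6): 0/2 same-type → still unsatisfied.
  (3,1): 1/5 same-type → still unsatisfied.
  (3,5): 1/3 same-type → still unsatisfied.
  (3,6): 0/0 same-type → satisfied — stop here.

(3,6)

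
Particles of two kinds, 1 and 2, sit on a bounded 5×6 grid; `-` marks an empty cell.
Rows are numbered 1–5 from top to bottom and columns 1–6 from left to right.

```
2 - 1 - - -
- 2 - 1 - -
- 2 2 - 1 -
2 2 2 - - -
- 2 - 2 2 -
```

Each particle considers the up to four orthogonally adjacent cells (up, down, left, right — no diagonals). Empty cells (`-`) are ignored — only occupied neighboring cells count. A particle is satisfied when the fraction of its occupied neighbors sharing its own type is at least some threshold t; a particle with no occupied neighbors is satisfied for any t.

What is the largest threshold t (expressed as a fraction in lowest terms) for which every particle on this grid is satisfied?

1/1

(1,1)2 — no occupied neighbors
(1,3)1 — no occupied neighbors
(2,2)2 1/1
(2,4)1 — no occupied neighbors
(3,2)2 3/3
(3,3)2 2/2
(3,5)1 — no occupied neighbors
(4,1)2 1/1
(4,2)2 4/4
(4,3)2 2/2
(5,2)2 1/1
(5,4)2 1/1
(5,5)2 1/1
The smallest same-type fraction is 1/1 at (2,2), which reduces to 1/1. Any threshold above that leaves this particle unsatisfied.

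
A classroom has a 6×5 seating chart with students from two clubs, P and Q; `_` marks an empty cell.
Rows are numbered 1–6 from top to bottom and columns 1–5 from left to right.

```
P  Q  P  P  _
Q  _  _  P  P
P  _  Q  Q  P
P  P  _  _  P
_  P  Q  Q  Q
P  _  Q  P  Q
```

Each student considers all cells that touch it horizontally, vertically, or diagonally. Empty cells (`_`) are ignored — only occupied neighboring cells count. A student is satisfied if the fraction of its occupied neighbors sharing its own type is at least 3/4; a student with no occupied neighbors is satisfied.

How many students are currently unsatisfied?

Row 1: (1,1)P 0/2 not · (1,2)Q 1/3 not · (1,3)P 2/3 not · (1,4)P 3/3 satisfied
Row 2: (2,1)Q 1/3 not · (2,4)P 4/6 not · (2,5)P 3/4 satisfied
Row 3: (3,1)P 2/3 not · (3,3)Q 1/3 not · (3,4)Q 1/5 not · (3,5)P 3/4 satisfied
Row 4: (4,1)P 3/3 satisfied · (4,2)P 3/5 not · (4,5)P 1/4 not
Row 5: (5,2)P 3/5 not · (5,3)Q 2/5 not · (5,4)Q 4/6 not · (5,5)Q 2/4 not
Row 6: (6,1)P 1/1 satisfied · (6,3)Q 2/4 not · (6,4)P 0/5 not · (6,5)Q 2/3 not
Unsatisfied: (1,1), (1,2), (1,3), (2,1), (2,4), (3,1), (3,3), (3,4), (4,2), (4,5), (5,2), (5,3), (5,4), (5,5), (6,3), (6,4), (6,5) — 17 in total.

17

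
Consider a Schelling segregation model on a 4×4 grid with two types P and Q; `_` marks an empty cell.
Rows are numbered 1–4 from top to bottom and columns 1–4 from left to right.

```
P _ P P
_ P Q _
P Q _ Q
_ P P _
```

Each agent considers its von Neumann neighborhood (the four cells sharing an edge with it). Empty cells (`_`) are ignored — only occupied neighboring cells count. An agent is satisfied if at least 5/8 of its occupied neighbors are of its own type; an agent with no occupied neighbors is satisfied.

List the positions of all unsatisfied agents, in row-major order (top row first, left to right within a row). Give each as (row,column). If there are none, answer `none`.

(1,1)P 0/0 ok
(1,3)P 1/2 unhappy
(1,4)P 1/1 ok
(2,2)P 0/2 unhappy
(2,3)Q 0/2 unhappy
(3,1)P 0/1 unhappy
(3,2)Q 0/3 unhappy
(3,4)Q 0/0 ok
(4,2)P 1/2 unhappy
(4,3)P 1/1 ok

(1,3), (2,2), (2,3), (3,1), (3,2), (4,2)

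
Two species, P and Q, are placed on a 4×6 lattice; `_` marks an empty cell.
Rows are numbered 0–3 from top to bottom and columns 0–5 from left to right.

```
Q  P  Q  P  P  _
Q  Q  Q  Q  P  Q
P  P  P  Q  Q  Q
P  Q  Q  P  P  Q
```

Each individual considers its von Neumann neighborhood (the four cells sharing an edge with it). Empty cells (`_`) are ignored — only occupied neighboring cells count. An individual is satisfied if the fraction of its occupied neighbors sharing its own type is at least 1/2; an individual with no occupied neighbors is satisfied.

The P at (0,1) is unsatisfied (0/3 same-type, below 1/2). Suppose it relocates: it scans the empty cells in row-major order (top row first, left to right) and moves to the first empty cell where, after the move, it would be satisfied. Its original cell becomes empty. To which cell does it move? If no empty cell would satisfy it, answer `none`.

(0,5)

Vacating (0,1). Empty cells in order:
  (0,5): 1/2 same-type → satisfied — stop here.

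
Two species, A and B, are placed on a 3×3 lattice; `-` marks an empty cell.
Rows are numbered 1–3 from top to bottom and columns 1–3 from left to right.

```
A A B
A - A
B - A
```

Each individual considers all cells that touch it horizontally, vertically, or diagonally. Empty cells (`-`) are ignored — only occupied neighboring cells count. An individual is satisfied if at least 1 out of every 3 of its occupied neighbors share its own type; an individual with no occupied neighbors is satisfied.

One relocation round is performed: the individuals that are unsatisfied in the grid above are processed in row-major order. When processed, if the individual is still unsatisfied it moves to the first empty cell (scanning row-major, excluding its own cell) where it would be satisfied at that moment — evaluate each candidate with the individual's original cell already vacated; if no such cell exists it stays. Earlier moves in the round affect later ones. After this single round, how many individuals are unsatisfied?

2

Initially unsatisfied (in order): (1,3), (3,1).
  (1,3): no empty cell satisfies it; stays.
  (3,1): no empty cell satisfies it; stays.
Resulting grid:
A A B
A - A
B - A
Unsatisfied now: (1,3), (3,1).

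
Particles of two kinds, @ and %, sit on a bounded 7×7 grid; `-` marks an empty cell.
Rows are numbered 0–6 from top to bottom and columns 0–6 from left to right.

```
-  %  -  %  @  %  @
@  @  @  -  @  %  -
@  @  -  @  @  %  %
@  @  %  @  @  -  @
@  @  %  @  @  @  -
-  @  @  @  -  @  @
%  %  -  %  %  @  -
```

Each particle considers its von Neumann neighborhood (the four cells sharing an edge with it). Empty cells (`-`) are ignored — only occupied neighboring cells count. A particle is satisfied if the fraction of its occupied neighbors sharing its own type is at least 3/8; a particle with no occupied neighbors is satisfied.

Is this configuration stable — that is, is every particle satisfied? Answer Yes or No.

No

(0,1)% 0/1 ✗
(0,3)% 0/1 ✗
(0,4)@ 1/3 ✗
(0,5)% 1/3 ✗
(0,6)@ 0/1 ✗
(1,0)@ 2/2 ✓
(1,1)@ 3/4 ✓
(1,2)@ 1/1 ✓
(1,4)@ 2/3 ✓
(1,5)% 2/3 ✓
(2,0)@ 3/3 ✓
(2,1)@ 3/3 ✓
(2,3)@ 2/2 ✓
(2,4)@ 3/4 ✓
(2,5)% 2/3 ✓
(2,6)% 1/2 ✓
(3,0)@ 3/3 ✓
(3,1)@ 3/4 ✓
(3,2)% 1/3 ✗
(3,3)@ 3/4 ✓
(3,4)@ 3/3 ✓
(3,6)@ 0/1 ✗
(4,0)@ 2/2 ✓
(4,1)@ 3/4 ✓
(4,2)% 1/4 ✗
(4,3)@ 3/4 ✓
(4,4)@ 3/3 ✓
(4,5)@ 2/2 ✓
(5,1)@ 2/3 ✓
(5,2)@ 2/3 ✓
(5,3)@ 2/3 ✓
(5,5)@ 3/3 ✓
(5,6)@ 1/1 ✓
(6,0)% 1/1 ✓
(6,1)% 1/2 ✓
(6,3)% 1/2 ✓
(6,4)% 1/2 ✓
(6,5)@ 1/2 ✓
For instance (0,1) has only 0/1 same-type neighbors, below 3/8.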